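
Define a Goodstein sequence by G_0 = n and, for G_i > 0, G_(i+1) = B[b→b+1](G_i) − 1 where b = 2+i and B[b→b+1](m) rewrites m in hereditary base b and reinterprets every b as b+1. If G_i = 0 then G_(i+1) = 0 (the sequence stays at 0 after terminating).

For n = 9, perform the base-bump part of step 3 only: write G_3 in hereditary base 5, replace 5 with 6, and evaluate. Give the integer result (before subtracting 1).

base 2: 9 = 2^(2 + 1) + 1; at 3: 3^(3 + 1) + 1 = 82; next = 81
base 3: 81 = 3^(3 + 1); at 4: 4^(4 + 1) = 1024; next = 1023
base 4: 1023 = 3·4^4 + 3·4^3 + 3·4^2 + 3·4 + 3; at 5: 3·5^5 + 3·5^3 + 3·5^2 + 3·5 + 3 = 9843; next = 9842

140744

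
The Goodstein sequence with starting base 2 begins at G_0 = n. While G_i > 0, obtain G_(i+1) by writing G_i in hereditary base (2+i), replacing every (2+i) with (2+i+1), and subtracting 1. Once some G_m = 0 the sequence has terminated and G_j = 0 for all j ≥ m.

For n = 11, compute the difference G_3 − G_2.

14600

G_0 = 11. HB_2(11) = 2^(2 + 1) + 2 + 1. Bump = 85. G_1 = 84.
G_1 = 84. HB_3(84) = 3^(3 + 1) + 3. Bump = 1028. G_2 = 1027.
G_2 = 1027. HB_4(1027) = 4^(4 + 1) + 3. Bump = 15628. G_3 = 15627.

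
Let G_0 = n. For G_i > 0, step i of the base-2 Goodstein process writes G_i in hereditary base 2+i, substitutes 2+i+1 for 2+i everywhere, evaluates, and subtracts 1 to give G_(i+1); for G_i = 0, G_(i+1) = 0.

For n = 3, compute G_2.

G_0 = 3. HB_2(3) = 2 + 1. Bump = 4. G_1 = 3.
G_1 = 3. HB_3(3) = 3. Bump = 4. G_2 = 3.
G_2 = 3. HB_4(3) = 3. Bump = 3. G_3 = 2.

3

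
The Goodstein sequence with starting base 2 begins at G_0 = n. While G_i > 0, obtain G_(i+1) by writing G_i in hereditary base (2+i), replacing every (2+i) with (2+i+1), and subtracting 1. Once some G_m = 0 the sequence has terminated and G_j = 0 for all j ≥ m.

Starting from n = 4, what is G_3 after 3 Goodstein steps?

60

base 2: 4 = 2^2; at 3: 3^3 = 27; next = 26
base 3: 26 = 2·3^2 + 2·3 + 2; at 4: 2·4^2 + 2·4 + 2 = 42; next = 41
base 4: 41 = 2·4^2 + 2·4 + 1; at 5: 2·5^2 + 2·5 + 1 = 61; next = 60
base 5: 60 = 2·5^2 + 2·5; at 6: 2·6^2 + 2·6 = 84; next = 83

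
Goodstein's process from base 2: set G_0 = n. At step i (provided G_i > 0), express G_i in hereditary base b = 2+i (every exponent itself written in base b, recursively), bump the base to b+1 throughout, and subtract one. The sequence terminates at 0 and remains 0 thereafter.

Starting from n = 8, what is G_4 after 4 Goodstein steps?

93395

step 0: 8 = 2^(2 + 1); sub 3 for 2: 3^(3 + 1); = 81; G_1 = 81−1 = 80
step 1: 80 = 2·3^3 + 2·3^2 + 2·3 + 2; sub 4 for 3: 2·4^4 + 2·4^2 + 2·4 + 2; = 554; G_2 = 554−1 = 553
step 2: 553 = 2·4^4 + 2·4^2 + 2·4 + 1; sub 5 for 4: 2·5^5 + 2·5^2 + 2·5 + 1; = 6311; G_3 = 6311−1 = 6310
step 3: 6310 = 2·5^5 + 2·5^2 + 2·5; sub 6 for 5: 2·6^6 + 2·6^2 + 2·6; = 93396; G_4 = 93396−1 = 93395
step 4: 93395 = 2·6^6 + 2·6^2 + 6 + 5; sub 7 for 6: 2·7^7 + 2·7^2 + 7 + 5; = 1647196; G_5 = 1647196−1 = 1647195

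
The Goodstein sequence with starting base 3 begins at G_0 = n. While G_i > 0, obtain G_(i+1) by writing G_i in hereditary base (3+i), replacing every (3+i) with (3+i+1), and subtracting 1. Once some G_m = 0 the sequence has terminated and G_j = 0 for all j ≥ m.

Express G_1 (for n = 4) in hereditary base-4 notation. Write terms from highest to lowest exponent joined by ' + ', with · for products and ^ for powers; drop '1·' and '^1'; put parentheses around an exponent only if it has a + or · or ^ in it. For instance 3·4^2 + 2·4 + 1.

(0) 4|_3 = 3 + 1 ↦ 4 + 1|_4 = 5 ⇒ 4
(1) 4|_4 = 4 ↦ 5|_5 = 5 ⇒ 4

4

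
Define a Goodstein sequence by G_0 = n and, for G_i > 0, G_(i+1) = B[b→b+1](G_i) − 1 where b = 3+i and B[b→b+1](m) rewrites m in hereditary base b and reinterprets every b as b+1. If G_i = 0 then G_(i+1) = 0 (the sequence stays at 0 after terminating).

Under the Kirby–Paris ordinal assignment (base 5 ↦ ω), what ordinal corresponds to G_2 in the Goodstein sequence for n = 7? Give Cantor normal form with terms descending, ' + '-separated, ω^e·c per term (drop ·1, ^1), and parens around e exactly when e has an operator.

ω + 4

(0) 7|_3 = 2·3 + 1 ↦ 2·4 + 1|_4 = 9 ⇒ 8
(1) 8|_4 = 2·4 ↦ 2·5|_5 = 10 ⇒ 9
(2) 9|_5 = 5 + 4 ↦ 6 + 4|_6 = 10 ⇒ 9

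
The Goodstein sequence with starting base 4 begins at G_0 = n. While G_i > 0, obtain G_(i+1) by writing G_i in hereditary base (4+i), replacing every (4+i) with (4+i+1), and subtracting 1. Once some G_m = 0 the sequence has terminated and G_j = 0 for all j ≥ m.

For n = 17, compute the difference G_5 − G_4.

G_0=17  [base 4] 4^2 + 1  →[4↦5]→  5^2 + 1 = 26  −1 ⇒ G_1=25
G_1=25  [base 5] 5^2  →[5↦6]→  6^2 = 36  −1 ⇒ G_2=35
G_2=35  [base 6] 5·6 + 5  →[6↦7]→  5·7 + 5 = 40  −1 ⇒ G_3=39
G_3=39  [base 7] 5·7 + 4  →[7↦8]→  5·8 + 4 = 44  −1 ⇒ G_4=43
G_4=43  [base 8] 5·8 + 3  →[8↦9]→  5·9 + 3 = 48  −1 ⇒ G_5=47

4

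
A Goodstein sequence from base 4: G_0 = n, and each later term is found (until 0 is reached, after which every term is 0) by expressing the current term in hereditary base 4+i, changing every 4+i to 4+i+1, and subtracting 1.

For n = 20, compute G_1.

(0) 20|_4 = 4^2 + 4 ↦ 5^2 + 5|_5 = 30 ⇒ 29
(1) 29|_5 = 5^2 + 4 ↦ 6^2 + 4|_6 = 40 ⇒ 39

29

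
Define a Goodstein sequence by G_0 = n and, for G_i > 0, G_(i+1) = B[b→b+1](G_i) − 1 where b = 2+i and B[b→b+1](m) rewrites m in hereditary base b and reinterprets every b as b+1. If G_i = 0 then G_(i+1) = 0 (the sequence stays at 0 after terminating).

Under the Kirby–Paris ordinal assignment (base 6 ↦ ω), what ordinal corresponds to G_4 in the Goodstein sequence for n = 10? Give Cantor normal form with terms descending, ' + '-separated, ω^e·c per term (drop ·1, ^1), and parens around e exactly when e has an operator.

ω^ω·5 + ω^5·5 + ω^4·5 + ω^3·5 + ω^2·5 + ω·5 + 5

i=0: 10 = 2^(2 + 1) + 2 (b=2); 2→3: 3^(3 + 1) + 3 = 84; 84−1 = 83
i=1: 83 = 3^(3 + 1) + 2 (b=3); 3→4: 4^(4 + 1) + 2 = 1026; 1026−1 = 1025
i=2: 1025 = 4^(4 + 1) + 1 (b=4); 4→5: 5^(5 + 1) + 1 = 15626; 15626−1 = 15625
i=3: 15625 = 5^(5 + 1) (b=5); 5→6: 6^(6 + 1) = 279936; 279936−1 = 279935
i=4: 279935 = 5·6^6 + 5·6^5 + 5·6^4 + 5·6^3 + 5·6^2 + 5·6 + 5 (b=6); 6→7: 5·7^7 + 5·7^5 + 5·7^4 + 5·7^3 + 5·7^2 + 5·7 + 5 = 4215755; 4215755−1 = 4215754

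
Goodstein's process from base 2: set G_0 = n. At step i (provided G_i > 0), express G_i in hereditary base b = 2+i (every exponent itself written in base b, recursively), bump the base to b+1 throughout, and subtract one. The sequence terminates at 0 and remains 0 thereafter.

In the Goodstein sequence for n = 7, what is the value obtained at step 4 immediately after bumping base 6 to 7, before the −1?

base 2: 7 = 2^2 + 2 + 1; at 3: 3^3 + 3 + 1 = 31; next = 30
base 3: 30 = 3^3 + 3; at 4: 4^4 + 4 = 260; next = 259
base 4: 259 = 4^4 + 3; at 5: 5^5 + 3 = 3128; next = 3127
base 5: 3127 = 5^5 + 2; at 6: 6^6 + 2 = 46658; next = 46657

823544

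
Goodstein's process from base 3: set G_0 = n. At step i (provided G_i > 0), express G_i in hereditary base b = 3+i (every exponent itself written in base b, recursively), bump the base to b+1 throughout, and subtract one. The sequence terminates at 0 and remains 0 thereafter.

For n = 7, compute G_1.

i=0: 7 = 2·3 + 1 (b=3); 3→4: 2·4 + 1 = 9; 9−1 = 8
i=1: 8 = 2·4 (b=4); 4→5: 2·5 = 10; 10−1 = 9

8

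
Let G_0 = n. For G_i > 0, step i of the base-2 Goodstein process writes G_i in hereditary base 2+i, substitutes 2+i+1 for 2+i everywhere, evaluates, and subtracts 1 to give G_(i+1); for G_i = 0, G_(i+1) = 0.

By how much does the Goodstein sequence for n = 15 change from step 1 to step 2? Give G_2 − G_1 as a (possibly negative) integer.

step 0: 15 = 2^(2 + 1) + 2^2 + 2 + 1; sub 3 for 2: 3^(3 + 1) + 3^3 + 3 + 1; = 112; G_1 = 112−1 = 111
step 1: 111 = 3^(3 + 1) + 3^3 + 3; sub 4 for 3: 4^(4 + 1) + 4^4 + 4; = 1284; G_2 = 1284−1 = 1283

1172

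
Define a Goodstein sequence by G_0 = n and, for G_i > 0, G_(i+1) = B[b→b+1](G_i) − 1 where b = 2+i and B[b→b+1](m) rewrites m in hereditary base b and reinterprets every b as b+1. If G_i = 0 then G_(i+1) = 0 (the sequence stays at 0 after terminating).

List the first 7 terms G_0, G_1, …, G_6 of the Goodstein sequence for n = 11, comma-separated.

11, 84, 1027, 15627, 279937, 5764801, 134217727

G_0=11  [base 2] 2^(2 + 1) + 2 + 1  →[2↦3]→  3^(3 + 1) + 3 + 1 = 85  −1 ⇒ G_1=84
G_1=84  [base 3] 3^(3 + 1) + 3  →[3↦4]→  4^(4 + 1) + 4 = 1028  −1 ⇒ G_2=1027
G_2=1027  [base 4] 4^(4 + 1) + 3  →[4↦5]→  5^(5 + 1) + 3 = 15628  −1 ⇒ G_3=15627
G_3=15627  [base 5] 5^(5 + 1) + 2  →[5↦6]→  6^(6 + 1) + 2 = 279938  −1 ⇒ G_4=279937
G_4=279937  [base 6] 6^(6 + 1) + 1  →[6↦7]→  7^(7 + 1) + 1 = 5764802  −1 ⇒ G_5=5764801
G_5=5764801  [base 7] 7^(7 + 1)  →[7↦8]→  8^(8 + 1) = 134217728  −1 ⇒ G_6=134217727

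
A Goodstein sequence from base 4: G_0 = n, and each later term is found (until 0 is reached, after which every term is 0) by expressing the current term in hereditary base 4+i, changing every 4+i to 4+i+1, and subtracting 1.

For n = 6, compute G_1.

6

i=0: 6 = 4 + 2 (b=4); 4→5: 5 + 2 = 7; 7−1 = 6
i=1: 6 = 5 + 1 (b=5); 5→6: 6 + 1 = 7; 7−1 = 6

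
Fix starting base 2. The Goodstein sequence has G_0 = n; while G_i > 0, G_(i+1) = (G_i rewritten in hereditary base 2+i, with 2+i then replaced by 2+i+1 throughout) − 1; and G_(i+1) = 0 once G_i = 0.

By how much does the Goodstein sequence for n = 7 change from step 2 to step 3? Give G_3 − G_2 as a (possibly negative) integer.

2868

base 2: 7 = 2^2 + 2 + 1; at 3: 3^3 + 3 + 1 = 31; next = 30
base 3: 30 = 3^3 + 3; at 4: 4^4 + 4 = 260; next = 259
base 4: 259 = 4^4 + 3; at 5: 5^5 + 3 = 3128; next = 3127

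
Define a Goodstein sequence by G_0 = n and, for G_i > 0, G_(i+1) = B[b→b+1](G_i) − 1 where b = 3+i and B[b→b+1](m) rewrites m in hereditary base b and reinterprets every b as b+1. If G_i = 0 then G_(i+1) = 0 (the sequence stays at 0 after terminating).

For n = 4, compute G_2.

4

[0] 4 ≡ 3 + 1 (base 3). Lift 4: 5. −1: 4.
[1] 4 ≡ 4 (base 4). Lift 5: 5. −1: 4.
[2] 4 ≡ 4 (base 5). Lift 6: 4. −1: 3.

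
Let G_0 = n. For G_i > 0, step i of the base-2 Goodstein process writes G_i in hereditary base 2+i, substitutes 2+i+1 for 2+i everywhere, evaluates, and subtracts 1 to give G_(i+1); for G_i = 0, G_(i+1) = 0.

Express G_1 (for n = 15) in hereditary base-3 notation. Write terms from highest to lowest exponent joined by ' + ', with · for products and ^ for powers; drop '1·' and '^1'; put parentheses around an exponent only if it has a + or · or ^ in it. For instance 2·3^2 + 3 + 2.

step 0: 15 = 2^(2 + 1) + 2^2 + 2 + 1; sub 3 for 2: 3^(3 + 1) + 3^3 + 3 + 1; = 112; G_1 = 112−1 = 111
step 1: 111 = 3^(3 + 1) + 3^3 + 3; sub 4 for 3: 4^(4 + 1) + 4^4 + 4; = 1284; G_2 = 1284−1 = 1283

3^(3 + 1) + 3^3 + 3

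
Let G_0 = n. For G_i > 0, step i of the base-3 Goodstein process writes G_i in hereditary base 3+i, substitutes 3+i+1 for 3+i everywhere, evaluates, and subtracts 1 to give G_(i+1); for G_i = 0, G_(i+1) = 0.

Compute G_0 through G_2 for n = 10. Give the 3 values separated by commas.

10, 16, 24

G_0=10  [base 3] 3^2 + 1  →[3↦4]→  4^2 + 1 = 17  −1 ⇒ G_1=16
G_1=16  [base 4] 4^2  →[4↦5]→  5^2 = 25  −1 ⇒ G_2=24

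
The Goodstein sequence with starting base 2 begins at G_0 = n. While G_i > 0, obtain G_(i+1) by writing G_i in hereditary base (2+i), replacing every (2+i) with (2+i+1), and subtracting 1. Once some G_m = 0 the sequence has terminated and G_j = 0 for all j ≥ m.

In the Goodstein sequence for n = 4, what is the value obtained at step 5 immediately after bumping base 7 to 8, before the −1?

(0) 4|_2 = 2^2 ↦ 3^3|_3 = 27 ⇒ 26
(1) 26|_3 = 2·3^2 + 2·3 + 2 ↦ 2·4^2 + 2·4 + 2|_4 = 42 ⇒ 41
(2) 41|_4 = 2·4^2 + 2·4 + 1 ↦ 2·5^2 + 2·5 + 1|_5 = 61 ⇒ 60
(3) 60|_5 = 2·5^2 + 2·5 ↦ 2·6^2 + 2·6|_6 = 84 ⇒ 83
(4) 83|_6 = 2·6^2 + 6 + 5 ↦ 2·7^2 + 7 + 5|_7 = 110 ⇒ 109
(5) 109|_7 = 2·7^2 + 7 + 4 ↦ 2·8^2 + 8 + 4|_8 = 140 ⇒ 139

140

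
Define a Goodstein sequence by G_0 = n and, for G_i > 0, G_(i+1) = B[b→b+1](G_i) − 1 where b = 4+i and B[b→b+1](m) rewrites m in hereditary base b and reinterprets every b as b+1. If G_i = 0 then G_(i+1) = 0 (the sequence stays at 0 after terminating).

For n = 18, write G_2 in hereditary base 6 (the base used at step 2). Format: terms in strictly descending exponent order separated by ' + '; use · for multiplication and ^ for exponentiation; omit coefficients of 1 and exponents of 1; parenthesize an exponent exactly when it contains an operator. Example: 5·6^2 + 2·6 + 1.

G_0 = 18. HB_4(18) = 4^2 + 2. Bump = 27. G_1 = 26.
G_1 = 26. HB_5(26) = 5^2 + 1. Bump = 37. G_2 = 36.

6^2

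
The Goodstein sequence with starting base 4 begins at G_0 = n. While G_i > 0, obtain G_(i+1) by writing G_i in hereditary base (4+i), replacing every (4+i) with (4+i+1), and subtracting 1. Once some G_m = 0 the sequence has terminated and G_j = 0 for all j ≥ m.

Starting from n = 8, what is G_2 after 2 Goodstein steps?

9

step 0: 8 = 2·4; sub 5 for 4: 2·5; = 10; G_1 = 10−1 = 9
step 1: 9 = 5 + 4; sub 6 for 5: 6 + 4; = 10; G_2 = 10−1 = 9
step 2: 9 = 6 + 3; sub 7 for 6: 7 + 3; = 10; G_3 = 10−1 = 9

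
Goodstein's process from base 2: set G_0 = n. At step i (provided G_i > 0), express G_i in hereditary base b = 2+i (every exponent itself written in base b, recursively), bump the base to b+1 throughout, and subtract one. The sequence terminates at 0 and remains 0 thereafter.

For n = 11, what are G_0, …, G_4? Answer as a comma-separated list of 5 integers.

11, 84, 1027, 15627, 279937

(0) 11|_2 = 2^(2 + 1) + 2 + 1 ↦ 3^(3 + 1) + 3 + 1|_3 = 85 ⇒ 84
(1) 84|_3 = 3^(3 + 1) + 3 ↦ 4^(4 + 1) + 4|_4 = 1028 ⇒ 1027
(2) 1027|_4 = 4^(4 + 1) + 3 ↦ 5^(5 + 1) + 3|_5 = 15628 ⇒ 15627
(3) 15627|_5 = 5^(5 + 1) + 2 ↦ 6^(6 + 1) + 2|_6 = 279938 ⇒ 279937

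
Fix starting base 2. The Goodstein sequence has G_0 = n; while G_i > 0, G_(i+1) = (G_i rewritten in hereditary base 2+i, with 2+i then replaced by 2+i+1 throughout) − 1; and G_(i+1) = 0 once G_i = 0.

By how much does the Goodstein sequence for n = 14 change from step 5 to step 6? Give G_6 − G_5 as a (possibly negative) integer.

i=0: 14 = 2^(2 + 1) + 2^2 + 2 (b=2); 2→3: 3^(3 + 1) + 3^3 + 3 = 111; 111−1 = 110
i=1: 110 = 3^(3 + 1) + 3^3 + 2 (b=3); 3→4: 4^(4 + 1) + 4^4 + 2 = 1282; 1282−1 = 1281
i=2: 1281 = 4^(4 + 1) + 4^4 + 1 (b=4); 4→5: 5^(5 + 1) + 5^5 + 1 = 18751; 18751−1 = 18750
i=3: 18750 = 5^(5 + 1) + 5^5 (b=5); 5→6: 6^(6 + 1) + 6^6 = 326592; 326592−1 = 326591
i=4: 326591 = 6^(6 + 1) + 5·6^5 + 5·6^4 + 5·6^3 + 5·6^2 + 5·6 + 5 (b=6); 6→7: 7^(7 + 1) + 5·7^5 + 5·7^4 + 5·7^3 + 5·7^2 + 5·7 + 5 = 5862841; 5862841−1 = 5862840
i=5: 5862840 = 7^(7 + 1) + 5·7^5 + 5·7^4 + 5·7^3 + 5·7^2 + 5·7 + 4 (b=7); 7→8: 8^(8 + 1) + 5·8^5 + 5·8^4 + 5·8^3 + 5·8^2 + 5·8 + 4 = 134404972; 134404972−1 = 134404971

128542131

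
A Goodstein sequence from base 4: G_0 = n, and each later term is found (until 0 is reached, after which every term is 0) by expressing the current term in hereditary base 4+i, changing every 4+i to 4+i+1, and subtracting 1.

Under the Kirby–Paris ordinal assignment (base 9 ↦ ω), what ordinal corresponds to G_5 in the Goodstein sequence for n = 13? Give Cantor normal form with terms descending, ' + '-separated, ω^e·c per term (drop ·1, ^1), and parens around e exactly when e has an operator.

ω·2 + 2

(0) 13|_4 = 3·4 + 1 ↦ 3·5 + 1|_5 = 16 ⇒ 15
(1) 15|_5 = 3·5 ↦ 3·6|_6 = 18 ⇒ 17
(2) 17|_6 = 2·6 + 5 ↦ 2·7 + 5|_7 = 19 ⇒ 18
(3) 18|_7 = 2·7 + 4 ↦ 2·8 + 4|_8 = 20 ⇒ 19
(4) 19|_8 = 2·8 + 3 ↦ 2·9 + 3|_9 = 21 ⇒ 20
(5) 20|_9 = 2·9 + 2 ↦ 2·10 + 2|_10 = 22 ⇒ 21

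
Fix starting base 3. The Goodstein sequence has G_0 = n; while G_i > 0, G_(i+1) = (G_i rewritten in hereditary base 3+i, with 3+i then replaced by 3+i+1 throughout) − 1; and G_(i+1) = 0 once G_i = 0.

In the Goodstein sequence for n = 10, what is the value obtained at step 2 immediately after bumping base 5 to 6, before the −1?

28

[0] 10 ≡ 3^2 + 1 (base 3). Lift 4: 17. −1: 16.
[1] 16 ≡ 4^2 (base 4). Lift 5: 25. −1: 24.
[2] 24 ≡ 4·5 + 4 (base 5). Lift 6: 28. −1: 27.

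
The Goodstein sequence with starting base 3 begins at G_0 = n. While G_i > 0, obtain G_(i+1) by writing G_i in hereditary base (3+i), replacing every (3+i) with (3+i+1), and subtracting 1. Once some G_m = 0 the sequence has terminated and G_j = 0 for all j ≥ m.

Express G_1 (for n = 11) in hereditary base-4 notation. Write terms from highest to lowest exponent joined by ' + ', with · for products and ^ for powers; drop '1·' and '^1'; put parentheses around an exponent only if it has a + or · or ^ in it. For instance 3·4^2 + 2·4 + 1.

4^2 + 1

i=0: 11 = 3^2 + 2 (b=3); 3→4: 4^2 + 2 = 18; 18−1 = 17
i=1: 17 = 4^2 + 1 (b=4); 4→5: 5^2 + 1 = 26; 26−1 = 25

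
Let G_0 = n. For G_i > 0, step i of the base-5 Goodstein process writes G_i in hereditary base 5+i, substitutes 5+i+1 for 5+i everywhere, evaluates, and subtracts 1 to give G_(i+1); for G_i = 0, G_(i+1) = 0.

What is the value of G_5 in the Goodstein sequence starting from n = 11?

11 —HB5→ 2·5 + 1 —bump→ 2·6 + 1 = 13 —(−1)→ 12
12 —HB6→ 2·6 —bump→ 2·7 = 14 —(−1)→ 13
13 —HB7→ 7 + 6 —bump→ 8 + 6 = 14 —(−1)→ 13
13 —HB8→ 8 + 5 —bump→ 9 + 5 = 14 —(−1)→ 13
13 —HB9→ 9 + 4 —bump→ 10 + 4 = 14 —(−1)→ 13
13 —HB10→ 10 + 3 —bump→ 11 + 3 = 14 —(−1)→ 13

13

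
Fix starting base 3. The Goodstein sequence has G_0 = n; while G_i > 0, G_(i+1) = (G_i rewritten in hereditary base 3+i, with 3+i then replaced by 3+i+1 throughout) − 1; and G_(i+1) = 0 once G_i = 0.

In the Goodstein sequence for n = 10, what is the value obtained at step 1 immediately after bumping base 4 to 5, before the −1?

25

G_0 = 10. HB_3(10) = 3^2 + 1. Bump = 17. G_1 = 16.
G_1 = 16. HB_4(16) = 4^2. Bump = 25. G_2 = 24.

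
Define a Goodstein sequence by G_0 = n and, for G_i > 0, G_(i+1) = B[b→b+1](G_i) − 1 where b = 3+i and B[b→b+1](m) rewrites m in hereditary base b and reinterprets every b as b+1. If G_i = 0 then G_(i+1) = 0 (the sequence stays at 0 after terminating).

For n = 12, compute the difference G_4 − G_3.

[0] 12 ≡ 3^2 + 3 (base 3). Lift 4: 20. −1: 19.
[1] 19 ≡ 4^2 + 3 (base 4). Lift 5: 28. −1: 27.
[2] 27 ≡ 5^2 + 2 (base 5). Lift 6: 38. −1: 37.
[3] 37 ≡ 6^2 + 1 (base 6). Lift 7: 50. −1: 49.

12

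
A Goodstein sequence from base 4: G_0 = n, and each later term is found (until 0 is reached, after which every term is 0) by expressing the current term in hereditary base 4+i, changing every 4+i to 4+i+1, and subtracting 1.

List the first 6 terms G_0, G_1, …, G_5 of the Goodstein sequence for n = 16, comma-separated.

16 —HB4→ 4^2 —bump→ 5^2 = 25 —(−1)→ 24
24 —HB5→ 4·5 + 4 —bump→ 4·6 + 4 = 28 —(−1)→ 27
27 —HB6→ 4·6 + 3 —bump→ 4·7 + 3 = 31 —(−1)→ 30
30 —HB7→ 4·7 + 2 —bump→ 4·8 + 2 = 34 —(−1)→ 33
33 —HB8→ 4·8 + 1 —bump→ 4·9 + 1 = 37 —(−1)→ 36

16, 24, 27, 30, 33, 36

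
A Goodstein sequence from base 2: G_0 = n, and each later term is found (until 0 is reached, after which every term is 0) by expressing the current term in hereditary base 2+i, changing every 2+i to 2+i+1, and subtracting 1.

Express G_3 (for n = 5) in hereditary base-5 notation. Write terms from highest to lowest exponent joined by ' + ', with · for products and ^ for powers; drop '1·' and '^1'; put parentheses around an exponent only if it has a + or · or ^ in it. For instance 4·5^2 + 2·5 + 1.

3·5^3 + 3·5^2 + 3·5 + 2

step 0: 5 = 2^2 + 1; sub 3 for 2: 3^3 + 1; = 28; G_1 = 28−1 = 27
step 1: 27 = 3^3; sub 4 for 3: 4^4; = 256; G_2 = 256−1 = 255
step 2: 255 = 3·4^3 + 3·4^2 + 3·4 + 3; sub 5 for 4: 3·5^3 + 3·5^2 + 3·5 + 3; = 468; G_3 = 468−1 = 467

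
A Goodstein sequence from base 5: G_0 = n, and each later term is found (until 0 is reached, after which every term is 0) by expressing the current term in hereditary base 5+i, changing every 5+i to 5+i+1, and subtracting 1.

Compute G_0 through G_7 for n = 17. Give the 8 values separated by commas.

(0) 17|_5 = 3·5 + 2 ↦ 3·6 + 2|_6 = 20 ⇒ 19
(1) 19|_6 = 3·6 + 1 ↦ 3·7 + 1|_7 = 22 ⇒ 21
(2) 21|_7 = 3·7 ↦ 3·8|_8 = 24 ⇒ 23
(3) 23|_8 = 2·8 + 7 ↦ 2·9 + 7|_9 = 25 ⇒ 24
(4) 24|_9 = 2·9 + 6 ↦ 2·10 + 6|_10 = 26 ⇒ 25
(5) 25|_10 = 2·10 + 5 ↦ 2·11 + 5|_11 = 27 ⇒ 26
(6) 26|_11 = 2·11 + 4 ↦ 2·12 + 4|_12 = 28 ⇒ 27

17, 19, 21, 23, 24, 25, 26, 27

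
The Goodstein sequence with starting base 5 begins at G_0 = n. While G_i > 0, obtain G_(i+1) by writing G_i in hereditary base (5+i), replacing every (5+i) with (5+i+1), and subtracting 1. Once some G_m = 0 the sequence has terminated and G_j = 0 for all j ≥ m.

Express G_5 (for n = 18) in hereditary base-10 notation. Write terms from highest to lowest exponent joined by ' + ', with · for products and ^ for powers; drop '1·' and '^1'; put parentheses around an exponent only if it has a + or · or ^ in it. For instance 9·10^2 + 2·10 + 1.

2·10 + 7

G_0 = 18. HB_5(18) = 3·5 + 3. Bump = 21. G_1 = 20.
G_1 = 20. HB_6(20) = 3·6 + 2. Bump = 23. G_2 = 22.
G_2 = 22. HB_7(22) = 3·7 + 1. Bump = 25. G_3 = 24.
G_3 = 24. HB_8(24) = 3·8. Bump = 27. G_4 = 26.
G_4 = 26. HB_9(26) = 2·9 + 8. Bump = 28. G_5 = 27.
G_5 = 27. HB_10(27) = 2·10 + 7. Bump = 29. G_6 = 28.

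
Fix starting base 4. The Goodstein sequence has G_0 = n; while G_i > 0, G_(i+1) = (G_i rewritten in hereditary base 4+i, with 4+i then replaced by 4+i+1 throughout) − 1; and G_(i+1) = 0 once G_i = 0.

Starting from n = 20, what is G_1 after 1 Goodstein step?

29

G_0 = 20. HB_4(20) = 4^2 + 4. Bump = 30. G_1 = 29.
G_1 = 29. HB_5(29) = 5^2 + 4. Bump = 40. G_2 = 39.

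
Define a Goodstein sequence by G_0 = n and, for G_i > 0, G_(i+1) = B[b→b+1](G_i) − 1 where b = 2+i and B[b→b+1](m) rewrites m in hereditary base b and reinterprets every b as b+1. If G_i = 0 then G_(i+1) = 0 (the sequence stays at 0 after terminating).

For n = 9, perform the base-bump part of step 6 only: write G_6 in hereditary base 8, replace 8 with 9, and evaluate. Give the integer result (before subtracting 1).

[0] 9 ≡ 2^(2 + 1) + 1 (base 2). Lift 3: 82. −1: 81.
[1] 81 ≡ 3^(3 + 1) (base 3). Lift 4: 1024. −1: 1023.
[2] 1023 ≡ 3·4^4 + 3·4^3 + 3·4^2 + 3·4 + 3 (base 4). Lift 5: 9843. −1: 9842.
[3] 9842 ≡ 3·5^5 + 3·5^3 + 3·5^2 + 3·5 + 2 (base 5). Lift 6: 140744. −1: 140743.
[4] 140743 ≡ 3·6^6 + 3·6^3 + 3·6^2 + 3·6 + 1 (base 6). Lift 7: 2471827. −1: 2471826.
[5] 2471826 ≡ 3·7^7 + 3·7^3 + 3·7^2 + 3·7 (base 7). Lift 8: 50333400. −1: 50333399.
[6] 50333399 ≡ 3·8^8 + 3·8^3 + 3·8^2 + 2·8 + 7 (base 8). Lift 9: 1162263922. −1: 1162263921.

1162263922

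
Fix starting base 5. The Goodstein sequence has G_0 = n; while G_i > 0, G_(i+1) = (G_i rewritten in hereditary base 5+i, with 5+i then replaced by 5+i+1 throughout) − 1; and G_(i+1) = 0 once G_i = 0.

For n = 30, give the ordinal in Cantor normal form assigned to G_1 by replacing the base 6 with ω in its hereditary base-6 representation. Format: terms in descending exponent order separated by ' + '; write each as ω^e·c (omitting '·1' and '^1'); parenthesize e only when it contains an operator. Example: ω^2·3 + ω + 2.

ω^2 + 5

base 5: 30 = 5^2 + 5; at 6: 6^2 + 6 = 42; next = 41
base 6: 41 = 6^2 + 5; at 7: 7^2 + 5 = 54; next = 53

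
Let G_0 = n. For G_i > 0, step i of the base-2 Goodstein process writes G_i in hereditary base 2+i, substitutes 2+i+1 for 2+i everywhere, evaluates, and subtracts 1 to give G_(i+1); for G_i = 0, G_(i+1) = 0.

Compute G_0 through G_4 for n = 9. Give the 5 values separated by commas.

9, 81, 1023, 9842, 140743

base 2: 9 = 2^(2 + 1) + 1; at 3: 3^(3 + 1) + 1 = 82; next = 81
base 3: 81 = 3^(3 + 1); at 4: 4^(4 + 1) = 1024; next = 1023
base 4: 1023 = 3·4^4 + 3·4^3 + 3·4^2 + 3·4 + 3; at 5: 3·5^5 + 3·5^3 + 3·5^2 + 3·5 + 3 = 9843; next = 9842
base 5: 9842 = 3·5^5 + 3·5^3 + 3·5^2 + 3·5 + 2; at 6: 3·6^6 + 3·6^3 + 3·6^2 + 3·6 + 2 = 140744; next = 140743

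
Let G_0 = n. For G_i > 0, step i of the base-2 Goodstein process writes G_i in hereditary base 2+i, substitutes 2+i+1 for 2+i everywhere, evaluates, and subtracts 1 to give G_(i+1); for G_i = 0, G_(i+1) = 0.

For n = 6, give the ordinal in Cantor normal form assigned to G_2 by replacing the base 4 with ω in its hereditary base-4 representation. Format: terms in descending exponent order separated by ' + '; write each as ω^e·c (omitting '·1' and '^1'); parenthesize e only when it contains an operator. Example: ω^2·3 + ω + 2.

ω^ω + 1

step 0: 6 = 2^2 + 2; sub 3 for 2: 3^3 + 3; = 30; G_1 = 30−1 = 29
step 1: 29 = 3^3 + 2; sub 4 for 3: 4^4 + 2; = 258; G_2 = 258−1 = 257
step 2: 257 = 4^4 + 1; sub 5 for 4: 5^5 + 1; = 3126; G_3 = 3126−1 = 3125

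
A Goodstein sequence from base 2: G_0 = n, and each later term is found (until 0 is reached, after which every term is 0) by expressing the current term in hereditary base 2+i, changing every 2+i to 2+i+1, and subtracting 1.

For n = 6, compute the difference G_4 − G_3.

step 0: 6 = 2^2 + 2; sub 3 for 2: 3^3 + 3; = 30; G_1 = 30−1 = 29
step 1: 29 = 3^3 + 2; sub 4 for 3: 4^4 + 2; = 258; G_2 = 258−1 = 257
step 2: 257 = 4^4 + 1; sub 5 for 4: 5^5 + 1; = 3126; G_3 = 3126−1 = 3125
step 3: 3125 = 5^5; sub 6 for 5: 6^6; = 46656; G_4 = 46656−1 = 46655

43530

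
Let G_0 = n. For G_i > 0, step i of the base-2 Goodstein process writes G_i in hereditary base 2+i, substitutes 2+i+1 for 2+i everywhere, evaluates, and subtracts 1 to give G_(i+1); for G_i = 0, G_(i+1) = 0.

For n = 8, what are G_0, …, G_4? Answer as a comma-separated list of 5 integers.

8, 80, 553, 6310, 93395

(0) 8|_2 = 2^(2 + 1) ↦ 3^(3 + 1)|_3 = 81 ⇒ 80
(1) 80|_3 = 2·3^3 + 2·3^2 + 2·3 + 2 ↦ 2·4^4 + 2·4^2 + 2·4 + 2|_4 = 554 ⇒ 553
(2) 553|_4 = 2·4^4 + 2·4^2 + 2·4 + 1 ↦ 2·5^5 + 2·5^2 + 2·5 + 1|_5 = 6311 ⇒ 6310
(3) 6310|_5 = 2·5^5 + 2·5^2 + 2·5 ↦ 2·6^6 + 2·6^2 + 2·6|_6 = 93396 ⇒ 93395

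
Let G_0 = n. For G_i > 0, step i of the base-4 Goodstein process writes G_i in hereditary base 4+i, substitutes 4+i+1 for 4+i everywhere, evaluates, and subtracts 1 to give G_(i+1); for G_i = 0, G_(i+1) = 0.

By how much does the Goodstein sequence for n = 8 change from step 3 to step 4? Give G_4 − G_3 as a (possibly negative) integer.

G_0=8  [base 4] 2·4  →[4↦5]→  2·5 = 10  −1 ⇒ G_1=9
G_1=9  [base 5] 5 + 4  →[5↦6]→  6 + 4 = 10  −1 ⇒ G_2=9
G_2=9  [base 6] 6 + 3  →[6↦7]→  7 + 3 = 10  −1 ⇒ G_3=9
G_3=9  [base 7] 7 + 2  →[7↦8]→  8 + 2 = 10  −1 ⇒ G_4=9

0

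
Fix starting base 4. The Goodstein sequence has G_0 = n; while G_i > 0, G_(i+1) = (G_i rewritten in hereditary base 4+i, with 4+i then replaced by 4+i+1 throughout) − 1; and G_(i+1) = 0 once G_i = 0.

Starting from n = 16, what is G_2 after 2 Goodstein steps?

step 0: 16 = 4^2; sub 5 for 4: 5^2; = 25; G_1 = 25−1 = 24
step 1: 24 = 4·5 + 4; sub 6 for 5: 4·6 + 4; = 28; G_2 = 28−1 = 27

27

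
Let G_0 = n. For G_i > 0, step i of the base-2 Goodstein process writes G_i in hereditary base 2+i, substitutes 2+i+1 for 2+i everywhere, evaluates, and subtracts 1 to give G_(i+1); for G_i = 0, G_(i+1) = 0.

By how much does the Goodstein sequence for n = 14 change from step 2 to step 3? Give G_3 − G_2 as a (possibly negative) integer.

G_0=14  [base 2] 2^(2 + 1) + 2^2 + 2  →[2↦3]→  3^(3 + 1) + 3^3 + 3 = 111  −1 ⇒ G_1=110
G_1=110  [base 3] 3^(3 + 1) + 3^3 + 2  →[3↦4]→  4^(4 + 1) + 4^4 + 2 = 1282  −1 ⇒ G_2=1281
G_2=1281  [base 4] 4^(4 + 1) + 4^4 + 1  →[4↦5]→  5^(5 + 1) + 5^5 + 1 = 18751  −1 ⇒ G_3=18750

17469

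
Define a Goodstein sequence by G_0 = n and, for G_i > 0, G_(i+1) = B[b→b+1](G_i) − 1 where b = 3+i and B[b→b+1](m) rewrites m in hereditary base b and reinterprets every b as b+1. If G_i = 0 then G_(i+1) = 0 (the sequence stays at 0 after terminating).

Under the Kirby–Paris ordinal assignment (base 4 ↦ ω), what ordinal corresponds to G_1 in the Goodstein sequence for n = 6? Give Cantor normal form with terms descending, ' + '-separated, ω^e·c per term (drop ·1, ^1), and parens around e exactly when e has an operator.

G_0=6  [base 3] 2·3  →[3↦4]→  2·4 = 8  −1 ⇒ G_1=7
G_1=7  [base 4] 4 + 3  →[4↦5]→  5 + 3 = 8  −1 ⇒ G_2=7

ω + 3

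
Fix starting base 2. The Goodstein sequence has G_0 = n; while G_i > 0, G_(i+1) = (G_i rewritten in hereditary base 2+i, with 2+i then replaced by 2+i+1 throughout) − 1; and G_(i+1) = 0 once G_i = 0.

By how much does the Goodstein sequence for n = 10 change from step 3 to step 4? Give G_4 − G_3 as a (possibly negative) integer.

G_0=10  [base 2] 2^(2 + 1) + 2  →[2↦3]→  3^(3 + 1) + 3 = 84  −1 ⇒ G_1=83
G_1=83  [base 3] 3^(3 + 1) + 2  →[3↦4]→  4^(4 + 1) + 2 = 1026  −1 ⇒ G_2=1025
G_2=1025  [base 4] 4^(4 + 1) + 1  →[4↦5]→  5^(5 + 1) + 1 = 15626  −1 ⇒ G_3=15625
G_3=15625  [base 5] 5^(5 + 1)  →[5↦6]→  6^(6 + 1) = 279936  −1 ⇒ G_4=279935

264310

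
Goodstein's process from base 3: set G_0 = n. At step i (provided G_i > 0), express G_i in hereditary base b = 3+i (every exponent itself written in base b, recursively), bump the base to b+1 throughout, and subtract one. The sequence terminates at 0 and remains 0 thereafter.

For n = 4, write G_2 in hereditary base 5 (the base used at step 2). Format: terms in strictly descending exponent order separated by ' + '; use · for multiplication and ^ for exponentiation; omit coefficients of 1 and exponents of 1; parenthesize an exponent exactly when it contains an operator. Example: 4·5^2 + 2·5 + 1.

4

step 0: 4 = 3 + 1; sub 4 for 3: 4 + 1; = 5; G_1 = 5−1 = 4
step 1: 4 = 4; sub 5 for 4: 5; = 5; G_2 = 5−1 = 4
step 2: 4 = 4; sub 6 for 5: 4; = 4; G_3 = 4−1 = 3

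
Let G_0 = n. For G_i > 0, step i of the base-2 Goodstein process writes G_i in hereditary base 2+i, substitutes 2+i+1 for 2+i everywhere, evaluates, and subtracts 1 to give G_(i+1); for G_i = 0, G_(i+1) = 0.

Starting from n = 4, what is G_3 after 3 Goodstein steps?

60

[0] 4 ≡ 2^2 (base 2). Lift 3: 27. −1: 26.
[1] 26 ≡ 2·3^2 + 2·3 + 2 (base 3). Lift 4: 42. −1: 41.
[2] 41 ≡ 2·4^2 + 2·4 + 1 (base 4). Lift 5: 61. −1: 60.
[3] 60 ≡ 2·5^2 + 2·5 (base 5). Lift 6: 84. −1: 83.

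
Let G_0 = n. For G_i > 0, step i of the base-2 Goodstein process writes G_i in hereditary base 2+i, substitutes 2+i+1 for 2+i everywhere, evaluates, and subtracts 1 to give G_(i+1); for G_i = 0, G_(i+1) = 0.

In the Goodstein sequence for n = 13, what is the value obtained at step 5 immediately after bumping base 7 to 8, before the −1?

134219480

i=0: 13 = 2^(2 + 1) + 2^2 + 1 (b=2); 2→3: 3^(3 + 1) + 3^3 + 1 = 109; 109−1 = 108
i=1: 108 = 3^(3 + 1) + 3^3 (b=3); 3→4: 4^(4 + 1) + 4^4 = 1280; 1280−1 = 1279
i=2: 1279 = 4^(4 + 1) + 3·4^3 + 3·4^2 + 3·4 + 3 (b=4); 4→5: 5^(5 + 1) + 3·5^3 + 3·5^2 + 3·5 + 3 = 16093; 16093−1 = 16092
i=3: 16092 = 5^(5 + 1) + 3·5^3 + 3·5^2 + 3·5 + 2 (b=5); 5→6: 6^(6 + 1) + 3·6^3 + 3·6^2 + 3·6 + 2 = 280712; 280712−1 = 280711
i=4: 280711 = 6^(6 + 1) + 3·6^3 + 3·6^2 + 3·6 + 1 (b=6); 6→7: 7^(7 + 1) + 3·7^3 + 3·7^2 + 3·7 + 1 = 5765999; 5765999−1 = 5765998
i=5: 5765998 = 7^(7 + 1) + 3·7^3 + 3·7^2 + 3·7 (b=7); 7→8: 8^(8 + 1) + 3·8^3 + 3·8^2 + 3·8 = 134219480; 134219480−1 = 134219479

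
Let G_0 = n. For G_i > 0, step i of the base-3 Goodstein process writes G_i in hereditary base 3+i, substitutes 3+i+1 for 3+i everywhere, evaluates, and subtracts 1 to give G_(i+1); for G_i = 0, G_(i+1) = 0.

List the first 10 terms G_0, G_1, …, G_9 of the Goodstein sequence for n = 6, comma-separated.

[0] 6 ≡ 2·3 (base 3). Lift 4: 8. −1: 7.
[1] 7 ≡ 4 + 3 (base 4). Lift 5: 8. −1: 7.
[2] 7 ≡ 5 + 2 (base 5). Lift 6: 8. −1: 7.
[3] 7 ≡ 6 + 1 (base 6). Lift 7: 8. −1: 7.
[4] 7 ≡ 7 (base 7). Lift 8: 8. −1: 7.
[5] 7 ≡ 7 (base 8). Lift 9: 7. −1: 6.
[6] 6 ≡ 6 (base 9). Lift 10: 6. −1: 5.
[7] 5 ≡ 5 (base 10). Lift 11: 5. −1: 4.
[8] 4 ≡ 4 (base 11). Lift 12: 4. −1: 3.

6, 7, 7, 7, 7, 7, 6, 5, 4, 3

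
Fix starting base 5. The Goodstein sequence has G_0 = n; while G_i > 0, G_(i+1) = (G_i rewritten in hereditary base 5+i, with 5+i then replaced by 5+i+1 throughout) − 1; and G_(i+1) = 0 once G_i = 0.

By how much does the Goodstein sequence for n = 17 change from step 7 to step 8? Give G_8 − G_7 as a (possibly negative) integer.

[0] 17 ≡ 3·5 + 2 (base 5). Lift 6: 20. −1: 19.
[1] 19 ≡ 3·6 + 1 (base 6). Lift 7: 22. −1: 21.
[2] 21 ≡ 3·7 (base 7). Lift 8: 24. −1: 23.
[3] 23 ≡ 2·8 + 7 (base 8). Lift 9: 25. −1: 24.
[4] 24 ≡ 2·9 + 6 (base 9). Lift 10: 26. −1: 25.
[5] 25 ≡ 2·10 + 5 (base 10). Lift 11: 27. −1: 26.
[6] 26 ≡ 2·11 + 4 (base 11). Lift 12: 28. −1: 27.
[7] 27 ≡ 2·12 + 3 (base 12). Lift 13: 29. −1: 28.

1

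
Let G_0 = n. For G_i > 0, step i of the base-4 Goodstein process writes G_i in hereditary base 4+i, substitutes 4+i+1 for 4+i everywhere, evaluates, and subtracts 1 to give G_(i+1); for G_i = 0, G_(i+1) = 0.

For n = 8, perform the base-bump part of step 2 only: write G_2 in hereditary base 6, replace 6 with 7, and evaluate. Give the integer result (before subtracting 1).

step 0: 8 = 2·4; sub 5 for 4: 2·5; = 10; G_1 = 10−1 = 9
step 1: 9 = 5 + 4; sub 6 for 5: 6 + 4; = 10; G_2 = 10−1 = 9
step 2: 9 = 6 + 3; sub 7 for 6: 7 + 3; = 10; G_3 = 10−1 = 9

10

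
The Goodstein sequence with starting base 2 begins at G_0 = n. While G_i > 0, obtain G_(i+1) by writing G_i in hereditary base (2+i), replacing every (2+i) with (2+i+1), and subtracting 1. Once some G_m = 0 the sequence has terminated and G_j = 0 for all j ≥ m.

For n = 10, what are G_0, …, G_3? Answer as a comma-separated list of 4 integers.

10, 83, 1025, 15625

10 —HB2→ 2^(2 + 1) + 2 —bump→ 3^(3 + 1) + 3 = 84 —(−1)→ 83
83 —HB3→ 3^(3 + 1) + 2 —bump→ 4^(4 + 1) + 2 = 1026 —(−1)→ 1025
1025 —HB4→ 4^(4 + 1) + 1 —bump→ 5^(5 + 1) + 1 = 15626 —(−1)→ 15625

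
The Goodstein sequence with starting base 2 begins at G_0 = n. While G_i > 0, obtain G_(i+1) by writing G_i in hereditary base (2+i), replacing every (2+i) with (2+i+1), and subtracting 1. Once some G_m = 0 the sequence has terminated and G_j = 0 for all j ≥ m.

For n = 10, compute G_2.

1025

G_0=10  [base 2] 2^(2 + 1) + 2  →[2↦3]→  3^(3 + 1) + 3 = 84  −1 ⇒ G_1=83
G_1=83  [base 3] 3^(3 + 1) + 2  →[3↦4]→  4^(4 + 1) + 2 = 1026  −1 ⇒ G_2=1025
G_2=1025  [base 4] 4^(4 + 1) + 1  →[4↦5]→  5^(5 + 1) + 1 = 15626  −1 ⇒ G_3=15625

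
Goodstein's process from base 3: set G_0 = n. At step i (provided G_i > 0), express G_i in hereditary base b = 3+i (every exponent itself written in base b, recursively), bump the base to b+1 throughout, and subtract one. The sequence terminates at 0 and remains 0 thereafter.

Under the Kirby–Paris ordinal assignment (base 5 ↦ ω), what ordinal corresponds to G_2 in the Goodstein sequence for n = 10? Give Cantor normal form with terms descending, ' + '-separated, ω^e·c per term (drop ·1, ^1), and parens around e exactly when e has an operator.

ω·4 + 4

10 —HB3→ 3^2 + 1 —bump→ 4^2 + 1 = 17 —(−1)→ 16
16 —HB4→ 4^2 —bump→ 5^2 = 25 —(−1)→ 24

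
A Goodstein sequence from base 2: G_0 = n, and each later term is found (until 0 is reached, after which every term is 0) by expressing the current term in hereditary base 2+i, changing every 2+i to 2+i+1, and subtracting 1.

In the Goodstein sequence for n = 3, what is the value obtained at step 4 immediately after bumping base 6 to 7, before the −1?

1

(0) 3|_2 = 2 + 1 ↦ 3 + 1|_3 = 4 ⇒ 3
(1) 3|_3 = 3 ↦ 4|_4 = 4 ⇒ 3
(2) 3|_4 = 3 ↦ 3|_5 = 3 ⇒ 2
(3) 2|_5 = 2 ↦ 2|_6 = 2 ⇒ 1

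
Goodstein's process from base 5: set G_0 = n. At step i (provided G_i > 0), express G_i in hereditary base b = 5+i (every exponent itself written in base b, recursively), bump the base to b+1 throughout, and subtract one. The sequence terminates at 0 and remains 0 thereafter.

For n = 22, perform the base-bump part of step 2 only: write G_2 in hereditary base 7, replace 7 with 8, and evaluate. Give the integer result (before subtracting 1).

G_0=22  [base 5] 4·5 + 2  →[5↦6]→  4·6 + 2 = 26  −1 ⇒ G_1=25
G_1=25  [base 6] 4·6 + 1  →[6↦7]→  4·7 + 1 = 29  −1 ⇒ G_2=28

32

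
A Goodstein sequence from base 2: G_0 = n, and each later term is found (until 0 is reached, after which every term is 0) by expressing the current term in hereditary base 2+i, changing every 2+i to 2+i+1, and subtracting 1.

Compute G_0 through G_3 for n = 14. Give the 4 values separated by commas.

G_0 = 14. HB_2(14) = 2^(2 + 1) + 2^2 + 2. Bump = 111. G_1 = 110.
G_1 = 110. HB_3(110) = 3^(3 + 1) + 3^3 + 2. Bump = 1282. G_2 = 1281.
G_2 = 1281. HB_4(1281) = 4^(4 + 1) + 4^4 + 1. Bump = 18751. G_3 = 18750.

14, 110, 1281, 18750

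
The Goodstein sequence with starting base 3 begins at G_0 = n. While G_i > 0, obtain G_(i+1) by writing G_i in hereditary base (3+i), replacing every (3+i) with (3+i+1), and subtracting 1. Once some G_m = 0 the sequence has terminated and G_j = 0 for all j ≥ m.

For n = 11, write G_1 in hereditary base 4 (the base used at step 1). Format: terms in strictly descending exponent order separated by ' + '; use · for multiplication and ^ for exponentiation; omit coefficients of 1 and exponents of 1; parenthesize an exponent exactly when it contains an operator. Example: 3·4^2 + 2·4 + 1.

(0) 11|_3 = 3^2 + 2 ↦ 4^2 + 2|_4 = 18 ⇒ 17
(1) 17|_4 = 4^2 + 1 ↦ 5^2 + 1|_5 = 26 ⇒ 25

4^2 + 1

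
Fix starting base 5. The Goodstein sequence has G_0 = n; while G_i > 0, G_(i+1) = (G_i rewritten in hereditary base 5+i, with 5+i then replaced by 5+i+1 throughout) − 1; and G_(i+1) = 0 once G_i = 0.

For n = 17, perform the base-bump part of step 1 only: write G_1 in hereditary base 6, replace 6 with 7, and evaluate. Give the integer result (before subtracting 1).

G_0 = 17. HB_5(17) = 3·5 + 2. Bump = 20. G_1 = 19.
G_1 = 19. HB_6(19) = 3·6 + 1. Bump = 22. G_2 = 21.

22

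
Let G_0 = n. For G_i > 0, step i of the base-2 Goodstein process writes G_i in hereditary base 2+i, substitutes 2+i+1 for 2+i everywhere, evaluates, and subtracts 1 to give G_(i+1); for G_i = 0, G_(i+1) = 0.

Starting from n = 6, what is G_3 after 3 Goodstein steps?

G_0 = 6. HB_2(6) = 2^2 + 2. Bump = 30. G_1 = 29.
G_1 = 29. HB_3(29) = 3^3 + 2. Bump = 258. G_2 = 257.
G_2 = 257. HB_4(257) = 4^4 + 1. Bump = 3126. G_3 = 3125.
G_3 = 3125. HB_5(3125) = 5^5. Bump = 46656. G_4 = 46655.

3125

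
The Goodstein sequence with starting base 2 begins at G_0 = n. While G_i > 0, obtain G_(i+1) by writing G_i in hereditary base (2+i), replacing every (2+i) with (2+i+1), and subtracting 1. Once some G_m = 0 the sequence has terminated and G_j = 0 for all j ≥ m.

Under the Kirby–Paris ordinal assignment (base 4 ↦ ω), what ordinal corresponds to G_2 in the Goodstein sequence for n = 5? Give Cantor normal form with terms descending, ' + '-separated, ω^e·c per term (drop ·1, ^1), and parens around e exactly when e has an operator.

ω^3·3 + ω^2·3 + ω·3 + 3

5 —HB2→ 2^2 + 1 —bump→ 3^3 + 1 = 28 —(−1)→ 27
27 —HB3→ 3^3 —bump→ 4^4 = 256 —(−1)→ 255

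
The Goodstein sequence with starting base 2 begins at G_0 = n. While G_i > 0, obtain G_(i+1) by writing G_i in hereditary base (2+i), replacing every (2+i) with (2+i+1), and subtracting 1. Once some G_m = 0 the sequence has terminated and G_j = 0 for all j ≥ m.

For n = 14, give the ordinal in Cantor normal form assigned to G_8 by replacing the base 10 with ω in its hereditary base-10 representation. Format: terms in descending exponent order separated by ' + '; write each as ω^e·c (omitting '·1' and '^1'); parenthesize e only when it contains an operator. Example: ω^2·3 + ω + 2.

ω^(ω + 1) + ω^5·5 + ω^4·5 + ω^3·5 + ω^2·5 + ω·5 + 1

base 2: 14 = 2^(2 + 1) + 2^2 + 2; at 3: 3^(3 + 1) + 3^3 + 3 = 111; next = 110
base 3: 110 = 3^(3 + 1) + 3^3 + 2; at 4: 4^(4 + 1) + 4^4 + 2 = 1282; next = 1281
base 4: 1281 = 4^(4 + 1) + 4^4 + 1; at 5: 5^(5 + 1) + 5^5 + 1 = 18751; next = 18750
base 5: 18750 = 5^(5 + 1) + 5^5; at 6: 6^(6 + 1) + 6^6 = 326592; next = 326591
base 6: 326591 = 6^(6 + 1) + 5·6^5 + 5·6^4 + 5·6^3 + 5·6^2 + 5·6 + 5; at 7: 7^(7 + 1) + 5·7^5 + 5·7^4 + 5·7^3 + 5·7^2 + 5·7 + 5 = 5862841; next = 5862840
base 7: 5862840 = 7^(7 + 1) + 5·7^5 + 5·7^4 + 5·7^3 + 5·7^2 + 5·7 + 4; at 8: 8^(8 + 1) + 5·8^5 + 5·8^4 + 5·8^3 + 5·8^2 + 5·8 + 4 = 134404972; next = 134404971
base 8: 134404971 = 8^(8 + 1) + 5·8^5 + 5·8^4 + 5·8^3 + 5·8^2 + 5·8 + 3; at 9: 9^(9 + 1) + 5·9^5 + 5·9^4 + 5·9^3 + 5·9^2 + 5·9 + 3 = 3487116549; next = 3487116548
base 9: 3487116548 = 9^(9 + 1) + 5·9^5 + 5·9^4 + 5·9^3 + 5·9^2 + 5·9 + 2; at 10: 10^(10 + 1) + 5·10^5 + 5·10^4 + 5·10^3 + 5·10^2 + 5·10 + 2 = 100000555552; next = 100000555551
base 10: 100000555551 = 10^(10 + 1) + 5·10^5 + 5·10^4 + 5·10^3 + 5·10^2 + 5·10 + 1; at 11: 11^(11 + 1) + 5·11^5 + 5·11^4 + 5·11^3 + 5·11^2 + 5·11 + 1 = 3138429262497; next = 3138429262496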